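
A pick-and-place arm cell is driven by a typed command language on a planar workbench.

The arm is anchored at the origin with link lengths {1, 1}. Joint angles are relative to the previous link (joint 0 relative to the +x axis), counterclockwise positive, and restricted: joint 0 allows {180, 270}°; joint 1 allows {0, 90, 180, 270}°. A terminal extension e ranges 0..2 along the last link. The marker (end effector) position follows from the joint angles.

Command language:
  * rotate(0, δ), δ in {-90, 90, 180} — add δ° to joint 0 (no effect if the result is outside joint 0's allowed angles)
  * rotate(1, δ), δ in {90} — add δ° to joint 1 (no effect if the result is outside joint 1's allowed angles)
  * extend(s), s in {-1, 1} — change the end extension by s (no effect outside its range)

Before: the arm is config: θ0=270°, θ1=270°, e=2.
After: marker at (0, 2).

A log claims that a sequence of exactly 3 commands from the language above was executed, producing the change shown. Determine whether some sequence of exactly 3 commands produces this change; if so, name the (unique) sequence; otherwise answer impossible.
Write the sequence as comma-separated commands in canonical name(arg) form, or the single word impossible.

start: config: θ0=270°, θ1=270°, e=2
[1] after rotate(1, 90): config: θ0=270°, θ1=0°, e=2
[2] after rotate(1, 90): config: θ0=270°, θ1=90°, e=2
[3] after rotate(1, 90): config: θ0=270°, θ1=180°, e=2
all 216 alternatives checked — unique.

rotate(1, 90), rotate(1, 90), rotate(1, 90)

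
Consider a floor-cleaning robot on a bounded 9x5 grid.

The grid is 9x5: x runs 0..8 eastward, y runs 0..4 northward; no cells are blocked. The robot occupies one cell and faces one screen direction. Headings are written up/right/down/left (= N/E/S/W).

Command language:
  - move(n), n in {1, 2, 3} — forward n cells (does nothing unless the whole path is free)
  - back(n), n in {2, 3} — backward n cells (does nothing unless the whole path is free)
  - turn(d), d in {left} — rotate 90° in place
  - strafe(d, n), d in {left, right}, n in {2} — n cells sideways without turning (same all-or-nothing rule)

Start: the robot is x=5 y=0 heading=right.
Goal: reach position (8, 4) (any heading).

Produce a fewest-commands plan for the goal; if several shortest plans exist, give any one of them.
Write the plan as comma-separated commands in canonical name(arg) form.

from: x=5 y=0 heading=right
step 1 (strafe(left, 2)): x=5 y=2 heading=right
step 2 (strafe(left, 2)): x=5 y=4 heading=right
step 3 (move(3)): x=8 y=4 heading=right
nothing shorter than 3 reaches the goal.

strafe(left, 2), strafe(left, 2), move(3)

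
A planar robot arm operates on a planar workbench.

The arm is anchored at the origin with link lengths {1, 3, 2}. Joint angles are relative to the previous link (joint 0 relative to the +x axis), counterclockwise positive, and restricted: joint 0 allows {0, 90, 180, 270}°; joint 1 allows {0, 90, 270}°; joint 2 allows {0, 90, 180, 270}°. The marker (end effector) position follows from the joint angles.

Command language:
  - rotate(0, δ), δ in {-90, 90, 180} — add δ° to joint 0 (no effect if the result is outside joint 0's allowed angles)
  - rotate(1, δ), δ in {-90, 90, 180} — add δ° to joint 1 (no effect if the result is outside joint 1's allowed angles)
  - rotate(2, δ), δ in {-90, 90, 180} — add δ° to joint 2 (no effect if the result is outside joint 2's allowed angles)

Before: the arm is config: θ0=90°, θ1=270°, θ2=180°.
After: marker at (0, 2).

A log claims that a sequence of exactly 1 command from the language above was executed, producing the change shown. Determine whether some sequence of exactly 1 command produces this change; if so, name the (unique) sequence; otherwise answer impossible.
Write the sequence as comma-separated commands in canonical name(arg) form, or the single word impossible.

rotate(1, 90)

from: config: θ0=90°, θ1=270°, θ2=180°
[1] after rotate(1, 90): config: θ0=90°, θ1=0°, θ2=180°
uniquely the one of 9 1-step routes that fits.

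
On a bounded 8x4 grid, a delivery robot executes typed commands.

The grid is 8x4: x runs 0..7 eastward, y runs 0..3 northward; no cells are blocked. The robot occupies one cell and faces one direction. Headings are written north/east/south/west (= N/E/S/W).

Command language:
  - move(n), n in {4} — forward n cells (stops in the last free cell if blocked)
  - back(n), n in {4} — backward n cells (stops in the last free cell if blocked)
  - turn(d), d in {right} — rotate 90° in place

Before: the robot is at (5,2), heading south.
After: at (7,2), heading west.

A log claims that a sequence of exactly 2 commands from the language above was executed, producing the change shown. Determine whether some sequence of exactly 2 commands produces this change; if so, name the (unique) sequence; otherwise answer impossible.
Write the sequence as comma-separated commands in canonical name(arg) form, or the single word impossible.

key: running back(4) before turn(right) would end elsewhere — order is forced
t0: at (5,2), heading south
1. turn(right) → at (5,2), heading west
2. back(4) → at (7,2), heading west
no other 2-command option fits: unique.

turn(right), back(4)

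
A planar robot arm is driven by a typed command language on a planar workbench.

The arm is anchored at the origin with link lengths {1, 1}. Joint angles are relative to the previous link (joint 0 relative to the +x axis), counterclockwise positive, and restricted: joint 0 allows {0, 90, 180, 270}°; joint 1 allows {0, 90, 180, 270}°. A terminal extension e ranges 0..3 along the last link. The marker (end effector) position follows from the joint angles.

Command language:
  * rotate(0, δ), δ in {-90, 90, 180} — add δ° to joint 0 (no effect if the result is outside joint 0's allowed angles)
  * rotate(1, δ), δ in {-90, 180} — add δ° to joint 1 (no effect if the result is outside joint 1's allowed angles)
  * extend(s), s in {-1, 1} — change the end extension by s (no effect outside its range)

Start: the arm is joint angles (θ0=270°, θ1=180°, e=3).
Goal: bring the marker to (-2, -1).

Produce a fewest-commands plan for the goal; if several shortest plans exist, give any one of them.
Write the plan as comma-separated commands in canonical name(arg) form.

t0: joint angles (θ0=270°, θ1=180°, e=3)
[1] after rotate(1, 180): joint angles (θ0=270°, θ1=0°, e=3)
[2] after extend(-1): joint angles (θ0=270°, θ1=0°, e=2)
[3] after extend(-1): joint angles (θ0=270°, θ1=0°, e=1)
[4] after rotate(1, -90): joint angles (θ0=270°, θ1=270°, e=1)
shorter routes all fall short; 4 is best.

rotate(1, 180), extend(-1), extend(-1), rotate(1, -90)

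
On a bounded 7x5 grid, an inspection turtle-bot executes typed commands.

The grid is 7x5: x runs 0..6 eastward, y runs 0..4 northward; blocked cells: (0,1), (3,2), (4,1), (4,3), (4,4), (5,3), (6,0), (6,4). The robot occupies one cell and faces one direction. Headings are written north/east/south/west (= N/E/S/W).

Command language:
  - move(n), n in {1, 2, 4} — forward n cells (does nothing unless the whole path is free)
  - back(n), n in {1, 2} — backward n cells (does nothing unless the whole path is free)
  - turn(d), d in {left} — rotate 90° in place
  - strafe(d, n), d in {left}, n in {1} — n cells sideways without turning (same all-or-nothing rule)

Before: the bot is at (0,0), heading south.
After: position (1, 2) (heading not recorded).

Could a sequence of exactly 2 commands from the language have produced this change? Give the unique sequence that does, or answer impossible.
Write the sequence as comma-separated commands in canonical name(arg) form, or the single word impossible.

key: order matters: swapping strafe(left, 1) and back(2) lands elsewhere
from: at (0,0), heading south
step 1 (strafe(left, 1)): at (1,0), heading south
step 2 (back(2)): at (1,2), heading south
uniquely the one of 49 2-step routes that fits.

strafe(left, 1), back(2)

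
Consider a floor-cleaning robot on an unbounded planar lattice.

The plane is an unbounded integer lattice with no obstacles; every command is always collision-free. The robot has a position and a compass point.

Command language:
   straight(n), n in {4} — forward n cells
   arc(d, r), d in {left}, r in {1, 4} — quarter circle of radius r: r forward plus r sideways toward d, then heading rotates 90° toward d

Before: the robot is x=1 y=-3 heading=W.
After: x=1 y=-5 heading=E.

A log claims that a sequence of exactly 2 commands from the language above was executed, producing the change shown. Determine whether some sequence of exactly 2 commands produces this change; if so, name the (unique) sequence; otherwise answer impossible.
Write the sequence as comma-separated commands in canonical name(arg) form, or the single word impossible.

arc(left, 1), arc(left, 1)

key: cell and facing (now E) both changed — the 2 commands mix motion and turning
initial: x=1 y=-3 heading=W
1. arc(left, 1) → x=0 y=-4 heading=S
2. arc(left, 1) → x=1 y=-5 heading=E
no rival 2-sequence matches.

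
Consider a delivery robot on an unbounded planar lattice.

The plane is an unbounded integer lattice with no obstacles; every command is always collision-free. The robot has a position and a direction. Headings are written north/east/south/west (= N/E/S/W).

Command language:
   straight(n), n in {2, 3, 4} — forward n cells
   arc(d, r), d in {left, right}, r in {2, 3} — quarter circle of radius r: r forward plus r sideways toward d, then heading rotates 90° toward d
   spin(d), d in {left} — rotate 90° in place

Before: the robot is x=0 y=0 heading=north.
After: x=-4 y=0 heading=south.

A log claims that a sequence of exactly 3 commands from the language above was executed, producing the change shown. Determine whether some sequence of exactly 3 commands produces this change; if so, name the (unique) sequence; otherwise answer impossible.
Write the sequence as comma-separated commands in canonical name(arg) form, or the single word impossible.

key: cell and facing (now S) both changed — the 3 commands mix motion and turning
start: x=0 y=0 heading=north
step 1 (spin(left)): x=0 y=0 heading=west
step 2 (straight(4)): x=-4 y=0 heading=west
step 3 (spin(left)): x=-4 y=0 heading=south
no other 3-command option fits: unique.

spin(left), straight(4), spin(left)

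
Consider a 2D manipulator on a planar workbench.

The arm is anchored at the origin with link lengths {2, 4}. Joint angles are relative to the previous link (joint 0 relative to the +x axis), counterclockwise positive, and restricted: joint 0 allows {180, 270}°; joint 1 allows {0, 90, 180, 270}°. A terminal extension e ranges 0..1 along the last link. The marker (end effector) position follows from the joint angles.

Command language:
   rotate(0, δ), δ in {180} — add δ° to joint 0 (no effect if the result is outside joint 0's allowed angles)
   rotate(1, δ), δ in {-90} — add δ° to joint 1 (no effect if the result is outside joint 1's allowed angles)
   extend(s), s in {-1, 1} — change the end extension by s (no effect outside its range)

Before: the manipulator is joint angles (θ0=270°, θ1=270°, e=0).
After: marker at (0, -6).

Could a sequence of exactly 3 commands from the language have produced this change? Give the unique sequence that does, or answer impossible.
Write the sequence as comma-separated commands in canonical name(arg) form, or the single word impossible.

begin: joint angles (θ0=270°, θ1=270°, e=0)
[1] after rotate(1, -90): joint angles (θ0=270°, θ1=180°, e=0)
[2] after rotate(1, -90): joint angles (θ0=270°, θ1=90°, e=0)
[3] after rotate(1, -90): joint angles (θ0=270°, θ1=0°, e=0)
uniquely the one of 64 3-step routes that fits.

rotate(1, -90), rotate(1, -90), rotate(1, -90)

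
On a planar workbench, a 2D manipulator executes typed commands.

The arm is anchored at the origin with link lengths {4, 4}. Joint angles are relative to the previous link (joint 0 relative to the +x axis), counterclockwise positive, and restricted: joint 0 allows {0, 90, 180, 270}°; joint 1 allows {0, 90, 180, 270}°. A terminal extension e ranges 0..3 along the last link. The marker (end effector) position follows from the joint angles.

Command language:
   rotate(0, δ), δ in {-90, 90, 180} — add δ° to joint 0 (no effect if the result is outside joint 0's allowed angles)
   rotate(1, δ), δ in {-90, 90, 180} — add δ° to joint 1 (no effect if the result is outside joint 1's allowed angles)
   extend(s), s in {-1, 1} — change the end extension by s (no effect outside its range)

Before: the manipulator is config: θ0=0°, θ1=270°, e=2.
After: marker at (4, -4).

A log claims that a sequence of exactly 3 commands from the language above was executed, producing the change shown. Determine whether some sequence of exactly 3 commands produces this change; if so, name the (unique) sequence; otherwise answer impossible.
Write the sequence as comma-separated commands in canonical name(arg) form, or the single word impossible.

extend(-1), extend(-1), extend(-1)

begin: config: θ0=0°, θ1=270°, e=2
t=1 extend(-1) ⇒ config: θ0=0°, θ1=270°, e=1
t=2 extend(-1) ⇒ config: θ0=0°, θ1=270°, e=0
t=3 extend(-1) ⇒ config: θ0=0°, θ1=270°, e=0
no other 3-command option fits: unique.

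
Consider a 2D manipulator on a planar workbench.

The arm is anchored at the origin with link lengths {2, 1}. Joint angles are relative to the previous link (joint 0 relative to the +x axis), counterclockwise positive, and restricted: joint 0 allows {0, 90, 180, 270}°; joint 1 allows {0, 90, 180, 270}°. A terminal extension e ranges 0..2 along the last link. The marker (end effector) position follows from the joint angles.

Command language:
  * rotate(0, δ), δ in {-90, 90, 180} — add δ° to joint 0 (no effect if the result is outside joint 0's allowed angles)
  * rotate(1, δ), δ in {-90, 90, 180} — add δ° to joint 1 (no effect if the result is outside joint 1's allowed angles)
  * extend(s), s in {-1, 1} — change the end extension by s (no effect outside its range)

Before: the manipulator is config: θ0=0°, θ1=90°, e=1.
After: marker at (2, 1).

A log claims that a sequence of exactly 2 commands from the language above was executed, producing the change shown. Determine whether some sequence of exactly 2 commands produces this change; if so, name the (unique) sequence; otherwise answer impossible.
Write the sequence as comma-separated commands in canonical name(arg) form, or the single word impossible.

begin: config: θ0=0°, θ1=90°, e=1
1. extend(-1) → config: θ0=0°, θ1=90°, e=0
2. extend(-1) → config: θ0=0°, θ1=90°, e=0
no rival 2-sequence matches.

extend(-1), extend(-1)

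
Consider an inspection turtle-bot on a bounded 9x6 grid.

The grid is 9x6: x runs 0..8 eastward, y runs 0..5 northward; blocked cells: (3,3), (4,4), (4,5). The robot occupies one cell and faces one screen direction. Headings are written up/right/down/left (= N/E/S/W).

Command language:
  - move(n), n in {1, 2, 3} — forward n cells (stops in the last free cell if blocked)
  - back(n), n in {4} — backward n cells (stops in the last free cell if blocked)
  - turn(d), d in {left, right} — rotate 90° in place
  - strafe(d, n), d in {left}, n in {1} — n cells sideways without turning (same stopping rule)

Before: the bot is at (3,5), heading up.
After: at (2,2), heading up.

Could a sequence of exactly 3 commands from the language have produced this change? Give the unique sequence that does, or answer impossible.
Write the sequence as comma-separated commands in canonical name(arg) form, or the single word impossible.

strafe(left, 1), back(4), move(1)

key: still facing N at the end — nothing in the sequence rotates
initial: at (3,5), heading up
[1] after strafe(left, 1): at (2,5), heading up
[2] after back(4): at (2,1), heading up
[3] after move(1): at (2,2), heading up
no rival 3-sequence matches.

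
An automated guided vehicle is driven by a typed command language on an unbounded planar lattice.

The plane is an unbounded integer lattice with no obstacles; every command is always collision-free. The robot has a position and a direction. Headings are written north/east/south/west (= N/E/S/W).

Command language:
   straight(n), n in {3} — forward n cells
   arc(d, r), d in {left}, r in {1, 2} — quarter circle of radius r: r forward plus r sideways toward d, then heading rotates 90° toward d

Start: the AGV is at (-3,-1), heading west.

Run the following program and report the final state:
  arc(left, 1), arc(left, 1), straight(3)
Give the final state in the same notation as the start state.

initial: at (-3,-1), heading west
step 1 (arc(left, 1)): at (-4,-2), heading south
step 2 (arc(left, 1)): at (-3,-3), heading east
step 3 (straight(3)): at (0,-3), heading east

at (0,-3), heading east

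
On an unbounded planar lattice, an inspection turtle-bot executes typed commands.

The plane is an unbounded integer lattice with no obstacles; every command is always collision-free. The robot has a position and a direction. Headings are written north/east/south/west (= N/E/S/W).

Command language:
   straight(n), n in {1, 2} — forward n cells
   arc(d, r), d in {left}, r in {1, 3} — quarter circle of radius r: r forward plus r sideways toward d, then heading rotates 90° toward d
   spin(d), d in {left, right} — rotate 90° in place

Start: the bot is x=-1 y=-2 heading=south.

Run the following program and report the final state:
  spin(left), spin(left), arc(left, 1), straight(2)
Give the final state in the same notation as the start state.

x=-4 y=-1 heading=west

initial: x=-1 y=-2 heading=south
step 1 (spin(left)): x=-1 y=-2 heading=east
step 2 (spin(left)): x=-1 y=-2 heading=north
step 3 (arc(left, 1)): x=-2 y=-1 heading=west
step 4 (straight(2)): x=-4 y=-1 heading=west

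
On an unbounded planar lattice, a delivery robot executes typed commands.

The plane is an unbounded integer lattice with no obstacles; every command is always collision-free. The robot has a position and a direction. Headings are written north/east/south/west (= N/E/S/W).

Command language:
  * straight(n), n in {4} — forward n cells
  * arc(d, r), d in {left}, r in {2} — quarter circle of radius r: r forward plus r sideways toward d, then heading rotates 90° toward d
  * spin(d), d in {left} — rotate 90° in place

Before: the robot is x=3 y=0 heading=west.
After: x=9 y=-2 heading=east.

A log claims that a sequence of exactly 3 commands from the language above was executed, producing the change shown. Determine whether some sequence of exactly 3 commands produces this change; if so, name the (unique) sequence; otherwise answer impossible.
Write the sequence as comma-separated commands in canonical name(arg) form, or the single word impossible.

spin(left), arc(left, 2), straight(4)

key: order matters: swapping spin(left) and straight(4) lands elsewhere
initial: x=3 y=0 heading=west
1. spin(left) → x=3 y=0 heading=south
2. arc(left, 2) → x=5 y=-2 heading=east
3. straight(4) → x=9 y=-2 heading=east
no other 3-command option fits: unique.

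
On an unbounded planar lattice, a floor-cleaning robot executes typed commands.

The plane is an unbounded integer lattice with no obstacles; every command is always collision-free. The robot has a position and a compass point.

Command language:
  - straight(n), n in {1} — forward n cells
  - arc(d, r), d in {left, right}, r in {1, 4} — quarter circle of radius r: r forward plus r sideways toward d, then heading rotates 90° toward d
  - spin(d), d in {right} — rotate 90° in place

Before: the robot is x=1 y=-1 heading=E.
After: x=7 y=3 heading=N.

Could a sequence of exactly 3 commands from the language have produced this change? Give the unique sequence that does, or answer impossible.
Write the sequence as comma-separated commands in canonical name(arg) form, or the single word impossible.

straight(1), straight(1), arc(left, 4)

key: cell and facing (now N) both changed — the 3 commands mix motion and turning
start: x=1 y=-1 heading=E
[1] after straight(1): x=2 y=-1 heading=E
[2] after straight(1): x=3 y=-1 heading=E
[3] after arc(left, 4): x=7 y=3 heading=N
no rival 3-sequence matches.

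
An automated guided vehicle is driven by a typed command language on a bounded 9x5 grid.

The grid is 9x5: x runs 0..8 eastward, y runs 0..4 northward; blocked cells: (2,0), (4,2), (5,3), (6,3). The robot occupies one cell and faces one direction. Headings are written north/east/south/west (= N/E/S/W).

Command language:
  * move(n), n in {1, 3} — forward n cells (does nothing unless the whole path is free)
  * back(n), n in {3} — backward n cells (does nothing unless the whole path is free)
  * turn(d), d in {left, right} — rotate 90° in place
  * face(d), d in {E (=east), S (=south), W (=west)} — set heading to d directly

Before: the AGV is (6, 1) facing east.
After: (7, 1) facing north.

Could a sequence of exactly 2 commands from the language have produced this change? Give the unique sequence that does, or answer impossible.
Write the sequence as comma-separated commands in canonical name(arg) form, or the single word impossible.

move(1), turn(left)

key: cell and facing (now N) both changed — the 2 commands mix motion and turning
begin: (6, 1) facing east
[1] after move(1): (7, 1) facing east
[2] after turn(left): (7, 1) facing north
all 64 alternatives checked — unique.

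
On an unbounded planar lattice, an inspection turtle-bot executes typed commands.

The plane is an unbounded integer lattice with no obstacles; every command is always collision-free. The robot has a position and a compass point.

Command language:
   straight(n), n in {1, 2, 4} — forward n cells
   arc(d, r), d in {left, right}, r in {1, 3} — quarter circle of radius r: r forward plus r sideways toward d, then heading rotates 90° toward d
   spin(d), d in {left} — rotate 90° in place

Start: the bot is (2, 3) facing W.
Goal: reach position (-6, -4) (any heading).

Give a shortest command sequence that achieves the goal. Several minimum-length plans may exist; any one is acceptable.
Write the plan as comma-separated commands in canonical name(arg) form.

straight(4), straight(1), arc(left, 3), straight(4)

start: (2, 3) facing W
[1] after straight(4): (-2, 3) facing W
[2] after straight(1): (-3, 3) facing W
[3] after arc(left, 3): (-6, 0) facing S
[4] after straight(4): (-6, -4) facing S
no 3-step plan works, so 4 is optimal.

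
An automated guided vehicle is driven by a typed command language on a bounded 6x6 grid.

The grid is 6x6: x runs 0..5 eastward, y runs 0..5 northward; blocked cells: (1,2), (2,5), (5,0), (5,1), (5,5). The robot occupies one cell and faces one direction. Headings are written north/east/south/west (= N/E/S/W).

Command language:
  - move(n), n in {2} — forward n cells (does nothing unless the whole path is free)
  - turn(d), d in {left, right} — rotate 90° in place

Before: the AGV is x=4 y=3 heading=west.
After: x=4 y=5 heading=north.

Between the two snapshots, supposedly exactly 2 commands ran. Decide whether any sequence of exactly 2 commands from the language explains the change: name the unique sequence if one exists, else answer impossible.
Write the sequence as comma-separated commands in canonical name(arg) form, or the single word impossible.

key: order matters: swapping turn(right) and move(2) lands elsewhere
t0: x=4 y=3 heading=west
[1] after turn(right): x=4 y=3 heading=north
[2] after move(2): x=4 y=5 heading=north
uniquely the one of 9 2-step routes that fits.

turn(right), move(2)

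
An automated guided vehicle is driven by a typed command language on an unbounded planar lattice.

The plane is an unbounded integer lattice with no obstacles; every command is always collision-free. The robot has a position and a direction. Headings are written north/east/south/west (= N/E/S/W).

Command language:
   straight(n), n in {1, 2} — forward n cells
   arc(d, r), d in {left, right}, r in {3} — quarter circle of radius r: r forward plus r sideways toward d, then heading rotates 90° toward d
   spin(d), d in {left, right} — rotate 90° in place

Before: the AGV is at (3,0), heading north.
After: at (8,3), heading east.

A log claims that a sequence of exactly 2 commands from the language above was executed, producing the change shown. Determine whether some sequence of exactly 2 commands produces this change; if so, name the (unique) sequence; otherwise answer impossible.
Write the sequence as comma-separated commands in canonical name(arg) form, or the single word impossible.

arc(right, 3), straight(2)

key: position moved to (8,3) AND the heading swung to E — translation plus rotation needed
t0: at (3,0), heading north
[1] after arc(right, 3): at (6,3), heading east
[2] after straight(2): at (8,3), heading east
no other 2-command option fits: unique.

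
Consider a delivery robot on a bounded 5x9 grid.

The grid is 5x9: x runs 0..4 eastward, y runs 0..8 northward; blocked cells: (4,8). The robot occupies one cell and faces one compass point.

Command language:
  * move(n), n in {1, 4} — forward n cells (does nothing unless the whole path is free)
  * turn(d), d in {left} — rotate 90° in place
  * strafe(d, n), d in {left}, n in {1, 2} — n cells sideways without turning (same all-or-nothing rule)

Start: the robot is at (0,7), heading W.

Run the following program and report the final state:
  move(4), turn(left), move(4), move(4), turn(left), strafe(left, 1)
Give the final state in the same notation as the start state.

initial: at (0,7), heading W
1. move(4) → at (0,7), heading W
2. turn(left) → at (0,7), heading S
3. move(4) → at (0,3), heading S
4. move(4) → at (0,3), heading S
5. turn(left) → at (0,3), heading E
6. strafe(left, 1) → at (0,4), heading E

at (0,4), heading E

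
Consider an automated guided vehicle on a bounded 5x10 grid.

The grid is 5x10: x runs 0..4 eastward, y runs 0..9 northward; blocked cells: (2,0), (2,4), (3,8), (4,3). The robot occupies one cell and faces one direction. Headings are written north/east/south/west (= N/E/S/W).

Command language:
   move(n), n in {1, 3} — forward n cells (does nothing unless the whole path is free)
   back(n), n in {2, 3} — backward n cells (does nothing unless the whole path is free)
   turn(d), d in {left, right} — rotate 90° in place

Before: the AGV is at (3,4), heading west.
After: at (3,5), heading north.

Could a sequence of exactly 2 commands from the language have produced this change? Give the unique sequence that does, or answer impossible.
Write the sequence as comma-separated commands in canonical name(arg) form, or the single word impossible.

turn(right), move(1)

key: cell and facing (now N) both changed — the 2 commands mix motion and turning
start: at (3,4), heading west
1. turn(right) → at (3,4), heading north
2. move(1) → at (3,5), heading north
uniquely the one of 36 2-step routes that fits.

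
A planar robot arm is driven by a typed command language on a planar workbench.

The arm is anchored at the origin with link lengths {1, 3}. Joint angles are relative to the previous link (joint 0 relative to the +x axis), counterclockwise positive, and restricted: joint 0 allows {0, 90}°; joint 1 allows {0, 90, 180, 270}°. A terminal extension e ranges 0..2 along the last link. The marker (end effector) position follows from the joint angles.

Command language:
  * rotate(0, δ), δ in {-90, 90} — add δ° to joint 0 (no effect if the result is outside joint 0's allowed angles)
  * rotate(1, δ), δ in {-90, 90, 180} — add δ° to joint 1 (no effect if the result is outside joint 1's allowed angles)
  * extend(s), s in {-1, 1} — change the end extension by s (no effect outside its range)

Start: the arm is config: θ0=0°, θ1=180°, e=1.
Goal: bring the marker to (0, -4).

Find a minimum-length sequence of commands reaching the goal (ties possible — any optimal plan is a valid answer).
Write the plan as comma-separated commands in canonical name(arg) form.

start: config: θ0=0°, θ1=180°, e=1
t=1 rotate(0, 90) ⇒ config: θ0=90°, θ1=180°, e=1
t=2 extend(1) ⇒ config: θ0=90°, θ1=180°, e=2
nothing shorter than 2 reaches the goal.

rotate(0, 90), extend(1)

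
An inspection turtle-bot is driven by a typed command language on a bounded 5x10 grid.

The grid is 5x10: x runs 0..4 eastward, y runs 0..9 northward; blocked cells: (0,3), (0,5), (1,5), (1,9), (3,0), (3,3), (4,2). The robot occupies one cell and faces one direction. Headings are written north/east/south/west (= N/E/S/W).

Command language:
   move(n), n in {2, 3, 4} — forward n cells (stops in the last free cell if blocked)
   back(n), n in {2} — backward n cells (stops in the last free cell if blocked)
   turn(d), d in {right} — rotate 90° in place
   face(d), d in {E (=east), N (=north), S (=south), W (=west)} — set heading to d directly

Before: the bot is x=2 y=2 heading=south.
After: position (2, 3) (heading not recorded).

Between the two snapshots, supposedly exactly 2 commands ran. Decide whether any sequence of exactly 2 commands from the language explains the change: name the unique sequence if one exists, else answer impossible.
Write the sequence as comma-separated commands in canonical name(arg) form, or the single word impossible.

every 2-command combo misses the target.

impossible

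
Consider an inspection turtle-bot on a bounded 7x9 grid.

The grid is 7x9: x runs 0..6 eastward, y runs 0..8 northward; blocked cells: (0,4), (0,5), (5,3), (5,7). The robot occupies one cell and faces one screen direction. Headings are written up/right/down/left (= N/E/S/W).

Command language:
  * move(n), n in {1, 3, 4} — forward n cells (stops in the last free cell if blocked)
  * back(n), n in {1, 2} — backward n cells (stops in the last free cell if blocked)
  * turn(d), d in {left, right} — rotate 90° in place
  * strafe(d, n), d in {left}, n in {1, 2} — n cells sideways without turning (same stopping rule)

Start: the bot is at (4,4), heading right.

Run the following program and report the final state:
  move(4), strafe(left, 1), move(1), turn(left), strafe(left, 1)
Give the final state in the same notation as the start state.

at (5,5), heading up

t0: at (4,4), heading right
step 1 (move(4)): at (6,4), heading right
step 2 (strafe(left, 1)): at (6,5), heading right
step 3 (move(1)): at (6,5), heading right
step 4 (turn(left)): at (6,5), heading up
step 5 (strafe(left, 1)): at (5,5), heading up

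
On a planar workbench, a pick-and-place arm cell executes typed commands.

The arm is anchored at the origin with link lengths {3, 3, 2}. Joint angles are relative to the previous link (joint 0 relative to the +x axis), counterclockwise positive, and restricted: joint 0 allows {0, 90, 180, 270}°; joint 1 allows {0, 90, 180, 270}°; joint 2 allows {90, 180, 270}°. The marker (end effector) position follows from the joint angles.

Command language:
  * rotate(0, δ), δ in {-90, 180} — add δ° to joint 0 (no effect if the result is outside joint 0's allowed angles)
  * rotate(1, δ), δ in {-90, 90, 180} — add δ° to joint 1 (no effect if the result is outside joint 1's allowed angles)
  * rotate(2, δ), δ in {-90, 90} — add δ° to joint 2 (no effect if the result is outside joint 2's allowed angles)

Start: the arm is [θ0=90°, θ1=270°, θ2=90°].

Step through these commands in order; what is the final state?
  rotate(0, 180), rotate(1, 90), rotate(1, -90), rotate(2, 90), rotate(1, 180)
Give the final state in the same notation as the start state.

[θ0=270°, θ1=90°, θ2=180°]

initial: [θ0=90°, θ1=270°, θ2=90°]
step 1 (rotate(0, 180)): [θ0=270°, θ1=270°, θ2=90°]
step 2 (rotate(1, 90)): [θ0=270°, θ1=0°, θ2=90°]
step 3 (rotate(1, -90)): [θ0=270°, θ1=270°, θ2=90°]
step 4 (rotate(2, 90)): [θ0=270°, θ1=270°, θ2=180°]
step 5 (rotate(1, 180)): [θ0=270°, θ1=90°, θ2=180°]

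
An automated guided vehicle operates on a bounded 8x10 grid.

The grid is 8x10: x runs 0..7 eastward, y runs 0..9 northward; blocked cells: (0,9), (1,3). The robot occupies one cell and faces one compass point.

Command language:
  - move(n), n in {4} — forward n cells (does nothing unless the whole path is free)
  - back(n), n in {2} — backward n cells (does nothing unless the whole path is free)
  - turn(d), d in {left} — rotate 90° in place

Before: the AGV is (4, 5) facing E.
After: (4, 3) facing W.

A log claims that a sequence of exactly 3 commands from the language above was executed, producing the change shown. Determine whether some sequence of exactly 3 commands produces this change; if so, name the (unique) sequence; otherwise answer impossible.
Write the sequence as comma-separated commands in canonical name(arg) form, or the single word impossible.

turn(left), back(2), turn(left)

key: position moved to (4,3) AND the heading swung to W — translation plus rotation needed
t0: (4, 5) facing E
[1] after turn(left): (4, 5) facing N
[2] after back(2): (4, 3) facing N
[3] after turn(left): (4, 3) facing W
all 27 alternatives checked — unique.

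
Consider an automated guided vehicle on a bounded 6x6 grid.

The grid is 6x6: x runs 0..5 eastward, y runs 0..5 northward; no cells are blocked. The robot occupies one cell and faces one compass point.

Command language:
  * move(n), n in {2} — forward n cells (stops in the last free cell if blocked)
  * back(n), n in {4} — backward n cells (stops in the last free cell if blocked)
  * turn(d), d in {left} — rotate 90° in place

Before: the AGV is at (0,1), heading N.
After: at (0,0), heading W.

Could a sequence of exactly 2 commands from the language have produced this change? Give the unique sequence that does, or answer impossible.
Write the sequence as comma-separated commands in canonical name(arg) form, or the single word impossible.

key: position moved to (0,0) AND the heading swung to W — translation plus rotation needed
t0: at (0,1), heading N
[1] after back(4): at (0,0), heading N
[2] after turn(left): at (0,0), heading W
uniquely the one of 9 2-step routes that fits.

back(4), turn(left)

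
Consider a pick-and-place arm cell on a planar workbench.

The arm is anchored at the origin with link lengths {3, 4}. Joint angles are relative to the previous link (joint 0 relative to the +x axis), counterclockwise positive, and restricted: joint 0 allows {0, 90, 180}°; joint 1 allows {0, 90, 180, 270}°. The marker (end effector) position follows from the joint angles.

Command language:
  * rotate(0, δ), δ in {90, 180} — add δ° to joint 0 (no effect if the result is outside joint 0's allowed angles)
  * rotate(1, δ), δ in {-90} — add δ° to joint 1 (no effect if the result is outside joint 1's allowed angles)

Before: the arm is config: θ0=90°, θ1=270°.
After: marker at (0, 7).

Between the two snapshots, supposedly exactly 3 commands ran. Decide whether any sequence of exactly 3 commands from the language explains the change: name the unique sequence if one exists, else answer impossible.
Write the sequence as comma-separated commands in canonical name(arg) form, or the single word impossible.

rotate(1, -90), rotate(1, -90), rotate(1, -90)

from: config: θ0=90°, θ1=270°
step 1 (rotate(1, -90)): config: θ0=90°, θ1=180°
step 2 (rotate(1, -90)): config: θ0=90°, θ1=90°
step 3 (rotate(1, -90)): config: θ0=90°, θ1=0°
uniquely the one of 27 3-step routes that fits.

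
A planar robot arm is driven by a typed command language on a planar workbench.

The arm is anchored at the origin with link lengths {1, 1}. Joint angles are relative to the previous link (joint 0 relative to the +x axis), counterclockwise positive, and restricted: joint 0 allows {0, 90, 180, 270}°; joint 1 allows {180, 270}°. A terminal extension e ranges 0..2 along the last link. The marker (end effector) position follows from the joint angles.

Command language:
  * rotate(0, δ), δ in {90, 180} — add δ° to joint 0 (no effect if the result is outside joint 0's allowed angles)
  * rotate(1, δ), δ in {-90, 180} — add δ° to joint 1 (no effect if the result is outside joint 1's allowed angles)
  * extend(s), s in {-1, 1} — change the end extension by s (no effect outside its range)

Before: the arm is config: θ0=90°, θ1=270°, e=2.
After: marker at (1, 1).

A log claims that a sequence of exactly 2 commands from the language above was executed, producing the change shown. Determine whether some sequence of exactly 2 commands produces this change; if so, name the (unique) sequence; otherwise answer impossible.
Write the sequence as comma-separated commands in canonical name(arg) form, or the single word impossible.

start: config: θ0=90°, θ1=270°, e=2
step 1 (extend(-1)): config: θ0=90°, θ1=270°, e=1
step 2 (extend(-1)): config: θ0=90°, θ1=270°, e=0
all 36 alternatives checked — unique.

extend(-1), extend(-1)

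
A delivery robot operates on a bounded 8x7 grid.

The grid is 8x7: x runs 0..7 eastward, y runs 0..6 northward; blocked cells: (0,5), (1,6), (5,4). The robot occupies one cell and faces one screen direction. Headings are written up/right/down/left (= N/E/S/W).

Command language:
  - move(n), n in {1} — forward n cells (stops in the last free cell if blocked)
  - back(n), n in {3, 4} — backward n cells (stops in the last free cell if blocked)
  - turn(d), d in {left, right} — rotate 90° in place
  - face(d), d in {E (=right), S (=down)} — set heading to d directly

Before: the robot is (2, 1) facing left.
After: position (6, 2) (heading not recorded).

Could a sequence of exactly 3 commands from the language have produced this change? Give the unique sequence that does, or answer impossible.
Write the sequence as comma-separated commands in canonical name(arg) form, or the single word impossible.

back(4), turn(right), move(1)

key: order matters: swapping back(4) and move(1) lands elsewhere
from: (2, 1) facing left
step 1 (back(4)): (6, 1) facing left
step 2 (turn(right)): (6, 1) facing up
step 3 (move(1)): (6, 2) facing up
no other 3-command option fits: unique.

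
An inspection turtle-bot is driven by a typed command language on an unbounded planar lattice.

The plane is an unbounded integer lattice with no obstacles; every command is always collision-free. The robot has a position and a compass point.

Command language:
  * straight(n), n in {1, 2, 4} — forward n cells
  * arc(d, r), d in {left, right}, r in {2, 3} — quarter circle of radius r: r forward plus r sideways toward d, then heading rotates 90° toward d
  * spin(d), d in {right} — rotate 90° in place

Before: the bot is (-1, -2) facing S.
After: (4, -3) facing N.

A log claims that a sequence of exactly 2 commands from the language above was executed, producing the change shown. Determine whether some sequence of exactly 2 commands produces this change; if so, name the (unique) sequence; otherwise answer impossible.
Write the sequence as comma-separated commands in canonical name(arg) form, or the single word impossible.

arc(left, 3), arc(left, 2)

key: position moved to (4,-3) AND the heading swung to N — translation plus rotation needed
t0: (-1, -2) facing S
t=1 arc(left, 3) ⇒ (2, -5) facing E
t=2 arc(left, 2) ⇒ (4, -3) facing N
no rival 2-sequence matches.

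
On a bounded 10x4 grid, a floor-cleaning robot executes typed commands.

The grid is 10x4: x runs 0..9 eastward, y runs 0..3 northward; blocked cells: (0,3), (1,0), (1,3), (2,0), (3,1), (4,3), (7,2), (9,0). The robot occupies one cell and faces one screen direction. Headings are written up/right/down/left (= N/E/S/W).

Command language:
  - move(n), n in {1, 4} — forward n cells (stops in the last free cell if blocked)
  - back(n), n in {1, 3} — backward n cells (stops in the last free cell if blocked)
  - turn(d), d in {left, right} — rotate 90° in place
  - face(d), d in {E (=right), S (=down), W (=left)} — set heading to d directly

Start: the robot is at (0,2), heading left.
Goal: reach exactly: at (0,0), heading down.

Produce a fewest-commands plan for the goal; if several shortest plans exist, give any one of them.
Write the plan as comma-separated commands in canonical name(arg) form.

initial: at (0,2), heading left
t=1 face(S) ⇒ at (0,2), heading down
t=2 move(4) ⇒ at (0,0), heading down
no 1-step plan works, so 2 is optimal.

face(S), move(4)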